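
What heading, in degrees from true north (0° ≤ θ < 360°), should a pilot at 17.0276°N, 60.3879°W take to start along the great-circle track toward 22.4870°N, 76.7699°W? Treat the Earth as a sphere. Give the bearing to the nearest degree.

Δλ = -76.7699 − -60.3879 = -16.3820°.
θ = atan2( sin Δλ · cos φ₂ , cos φ₁ · sin φ₂ − sin φ₁ · cos φ₂ · cos Δλ )
  = atan2(-0.26060, 0.10612) = -67.842° → normalised to [0°, 360°): 292.158°.

292°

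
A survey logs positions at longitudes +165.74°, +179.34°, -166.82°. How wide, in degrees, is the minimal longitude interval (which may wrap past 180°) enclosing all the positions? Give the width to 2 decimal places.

27.44°

Sort the longitudes: -166.82°, +165.74°, +179.34°.
Eastward gaps between consecutive values (wrapping around): 332.56°, 13.60°, 13.84°.
Largest gap = 332.56° ⇒ minimal covering band is its complement: 360° − 332.56° = 27.44°.
Band runs from +165.74° eastward to -166.82°, crossing the antimeridian.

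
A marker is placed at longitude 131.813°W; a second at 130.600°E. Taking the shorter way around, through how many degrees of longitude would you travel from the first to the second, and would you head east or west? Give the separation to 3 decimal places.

97.587° west

Raw difference: 130.600 − -131.813 = 262.413°.
Normalise into (−180°, 180°]: 262.413° − 360° = -97.587°.
Negative ⇒ the second point lies to the west; separation 97.587°.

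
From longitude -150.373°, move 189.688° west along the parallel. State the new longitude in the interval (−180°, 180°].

Start at -150.373°; shift −189.688° → -340.061°.
-340.061° lies outside (−180°, 180°]; add 360° → +19.939°.

+19.939°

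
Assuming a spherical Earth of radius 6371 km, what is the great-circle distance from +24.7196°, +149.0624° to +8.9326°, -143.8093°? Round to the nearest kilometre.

Δλ = -143.8093 − 149.0624 = -292.8717°; wrapped into (−180°, 180°]: 67.1283°.
Δφ = 8.9326 − 24.7196 = -15.7870°.
a = sin²(Δφ/2) + cos φ₁ · cos φ₂ · sin²(Δλ/2) = 0.293149.
c = 2·atan2(√a, √(1−a)) = 1.14428 rad → d = 6371·c ≈ 7290.20 km.

7290 km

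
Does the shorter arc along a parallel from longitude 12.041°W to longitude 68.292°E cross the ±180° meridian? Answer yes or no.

No

Signed shortest Δλ = ((68.292 − -12.041 + 180) mod 360) − 180 = 80.333°.
Going east by 80.333° from -12.041° reaches +68.292° without touching 180°.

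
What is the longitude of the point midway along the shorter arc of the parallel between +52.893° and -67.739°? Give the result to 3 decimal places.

-7.423°

Signed shortest Δλ from +52.893° to -67.739° is -120.632°.
Midpoint longitude = +52.893° + (-120.632°)/2 = +52.893° − 60.316° = -7.423°.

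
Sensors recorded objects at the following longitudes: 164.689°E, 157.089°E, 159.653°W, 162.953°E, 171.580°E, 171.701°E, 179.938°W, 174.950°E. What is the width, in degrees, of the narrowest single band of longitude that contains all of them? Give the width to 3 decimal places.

43.258°

Sort the longitudes: -179.938°, -159.653°, +157.089°, +162.953°, +164.689°, +171.580°, +171.701°, +174.950°.
Eastward gaps between consecutive values (wrapping around): 20.285°, 316.742°, 5.864°, 1.736°, 6.891°, 0.121°, 3.249°, 5.112°.
Largest gap = 316.742° ⇒ minimal covering band is its complement: 360° − 316.742° = 43.258°.
Band runs from +157.089° eastward to -159.653°, crossing the antimeridian.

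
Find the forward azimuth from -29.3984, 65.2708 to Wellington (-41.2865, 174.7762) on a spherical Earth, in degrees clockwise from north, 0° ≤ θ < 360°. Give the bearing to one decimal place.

Δλ = 174.7762 − 65.2708 = 109.5054°.
θ = atan2( sin Δλ · cos φ₂ , cos φ₁ · sin φ₂ − sin φ₁ · cos φ₂ · cos Δλ )
  = atan2(0.70830, -0.69802) = 134.581° → normalised to [0°, 360°): 134.581°.

134.6°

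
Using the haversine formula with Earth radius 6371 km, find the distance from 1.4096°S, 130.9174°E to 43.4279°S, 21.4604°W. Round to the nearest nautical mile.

7732 nmi

Δλ = -21.4604 − 130.9174 = -152.3778°.
Δφ = -43.4279 − -1.4096 = -42.0183°.
a = sin²(Δφ/2) + cos φ₁ · cos φ₂ · sin²(Δλ/2) = 0.813180.
c = 2·atan2(√a, √(1−a)) = 2.24767 rad → d = 6371·c ≈ 14319.92 km ≈ 7732.14 nmi.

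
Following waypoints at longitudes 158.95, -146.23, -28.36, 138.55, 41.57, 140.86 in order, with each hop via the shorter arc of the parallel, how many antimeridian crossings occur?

1

Leg 1: +158.95° → -146.23°, shortest Δλ = 54.82° (east) — crosses 180°.
Leg 2: -146.23° → -28.36°, shortest Δλ = 117.87° (east) — does not cross 180°.
Leg 3: -28.36° → +138.55°, shortest Δλ = 166.91° (east) — does not cross 180°.
Leg 4: +138.55° → +41.57°, shortest Δλ = -96.98° (west) — does not cross 180°.
Leg 5: +41.57° → +140.86°, shortest Δλ = 99.29° (east) — does not cross 180°.
Total crossings: 1.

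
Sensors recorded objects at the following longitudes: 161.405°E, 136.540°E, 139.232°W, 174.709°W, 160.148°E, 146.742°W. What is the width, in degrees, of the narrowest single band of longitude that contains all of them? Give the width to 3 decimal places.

Sort the longitudes: -174.709°, -146.742°, -139.232°, +136.540°, +160.148°, +161.405°.
Eastward gaps between consecutive values (wrapping around): 27.967°, 7.510°, 275.772°, 23.608°, 1.257°, 23.886°.
Largest gap = 275.772° ⇒ minimal covering band is its complement: 360° − 275.772° = 84.228°.
Band runs from +136.540° eastward to -139.232°, crossing the antimeridian.

84.228°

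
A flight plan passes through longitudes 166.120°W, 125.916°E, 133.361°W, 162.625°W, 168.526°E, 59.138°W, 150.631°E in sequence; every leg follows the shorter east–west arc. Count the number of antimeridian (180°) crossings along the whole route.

Leg 1: -166.120° → +125.916°, shortest Δλ = -67.964° (west) — crosses 180°.
Leg 2: +125.916° → -133.361°, shortest Δλ = 100.723° (east) — crosses 180°.
Leg 3: -133.361° → -162.625°, shortest Δλ = -29.264° (west) — does not cross 180°.
Leg 4: -162.625° → +168.526°, shortest Δλ = -28.849° (west) — crosses 180°.
Leg 5: +168.526° → -59.138°, shortest Δλ = 132.336° (east) — crosses 180°.
Leg 6: -59.138° → +150.631°, shortest Δλ = -150.231° (west) — crosses 180°.
Total crossings: 5.

5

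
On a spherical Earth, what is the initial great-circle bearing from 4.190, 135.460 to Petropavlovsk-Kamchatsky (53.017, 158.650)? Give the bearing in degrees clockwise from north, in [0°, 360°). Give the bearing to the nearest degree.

Δλ = 158.650 − 135.460 = 23.190°.
θ = atan2( sin Δλ · cos φ₂ , cos φ₁ · sin φ₂ − sin φ₁ · cos φ₂ · cos Δλ )
  = atan2(0.23689, 0.75628) = 17.392° → normalised to [0°, 360°): 17.392°.

17°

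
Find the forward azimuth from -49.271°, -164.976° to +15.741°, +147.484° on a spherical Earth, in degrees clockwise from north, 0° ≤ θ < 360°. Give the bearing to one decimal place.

Δλ = 147.484 − -164.976 = 312.460°; wrapped into (−180°, 180°]: -47.540°.
θ = atan2( sin Δλ · cos φ₂ , cos φ₁ · sin φ₂ − sin φ₁ · cos φ₂ · cos Δλ )
  = atan2(-0.71008, 0.66940) = -46.689° → normalised to [0°, 360°): 313.311°.

313.3°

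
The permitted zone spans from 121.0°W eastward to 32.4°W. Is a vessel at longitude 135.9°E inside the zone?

Band width going east from -121.0° to -32.4°: ((-32.4 − -121.0) mod 360) = 88.6°.
Offset of +135.9° east of the west edge: ((135.9 − -121.0) mod 360) = 256.9°.
256.9° > 88.6° ⇒ outside.

No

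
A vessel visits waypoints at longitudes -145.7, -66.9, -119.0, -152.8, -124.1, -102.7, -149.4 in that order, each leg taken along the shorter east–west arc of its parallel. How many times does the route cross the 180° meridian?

0

Leg 1: -145.7° → -66.9°, shortest Δλ = 78.8° (east) — does not cross 180°.
Leg 2: -66.9° → -119.0°, shortest Δλ = -52.1° (west) — does not cross 180°.
Leg 3: -119.0° → -152.8°, shortest Δλ = -33.8° (west) — does not cross 180°.
Leg 4: -152.8° → -124.1°, shortest Δλ = 28.7° (east) — does not cross 180°.
Leg 5: -124.1° → -102.7°, shortest Δλ = 21.4° (east) — does not cross 180°.
Leg 6: -102.7° → -149.4°, shortest Δλ = -46.7° (west) — does not cross 180°.
Total crossings: 0.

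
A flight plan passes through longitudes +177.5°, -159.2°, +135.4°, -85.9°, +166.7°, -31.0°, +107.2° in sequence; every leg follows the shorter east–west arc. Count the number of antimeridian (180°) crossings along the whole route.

Leg 1: +177.5° → -159.2°, shortest Δλ = 23.3° (east) — crosses 180°.
Leg 2: -159.2° → +135.4°, shortest Δλ = -65.4° (west) — crosses 180°.
Leg 3: +135.4° → -85.9°, shortest Δλ = 138.7° (east) — crosses 180°.
Leg 4: -85.9° → +166.7°, shortest Δλ = -107.4° (west) — crosses 180°.
Leg 5: +166.7° → -31.0°, shortest Δλ = 162.3° (east) — crosses 180°.
Leg 6: -31.0° → +107.2°, shortest Δλ = 138.2° (east) — does not cross 180°.
Total crossings: 5.

5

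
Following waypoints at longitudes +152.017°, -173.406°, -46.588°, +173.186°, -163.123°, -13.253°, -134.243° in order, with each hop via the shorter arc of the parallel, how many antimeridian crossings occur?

3

Leg 1: +152.017° → -173.406°, shortest Δλ = 34.577° (east) — crosses 180°.
Leg 2: -173.406° → -46.588°, shortest Δλ = 126.818° (east) — does not cross 180°.
Leg 3: -46.588° → +173.186°, shortest Δλ = -140.226° (west) — crosses 180°.
Leg 4: +173.186° → -163.123°, shortest Δλ = 23.691° (east) — crosses 180°.
Leg 5: -163.123° → -13.253°, shortest Δλ = 149.87° (east) — does not cross 180°.
Leg 6: -13.253° → -134.243°, shortest Δλ = -120.99° (west) — does not cross 180°.
Total crossings: 3.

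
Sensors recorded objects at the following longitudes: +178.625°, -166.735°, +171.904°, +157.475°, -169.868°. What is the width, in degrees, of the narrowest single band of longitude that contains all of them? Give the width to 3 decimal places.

35.790°

Sort the longitudes: -169.868°, -166.735°, +157.475°, +171.904°, +178.625°.
Eastward gaps between consecutive values (wrapping around): 3.133°, 324.210°, 14.429°, 6.721°, 11.507°.
Largest gap = 324.210° ⇒ minimal covering band is its complement: 360° − 324.210° = 35.790°.
Band runs from +157.475° eastward to -166.735°, crossing the antimeridian.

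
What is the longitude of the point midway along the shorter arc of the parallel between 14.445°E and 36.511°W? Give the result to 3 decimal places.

11.033°W

Signed shortest Δλ from +14.445° to -36.511° is -50.956°.
Midpoint longitude = +14.445° + (-50.956°)/2 = +14.445° − 25.478° = -11.033°.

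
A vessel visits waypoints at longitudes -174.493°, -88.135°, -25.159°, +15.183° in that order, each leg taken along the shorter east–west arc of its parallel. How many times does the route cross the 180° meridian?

Leg 1: -174.493° → -88.135°, shortest Δλ = 86.358° (east) — does not cross 180°.
Leg 2: -88.135° → -25.159°, shortest Δλ = 62.976° (east) — does not cross 180°.
Leg 3: -25.159° → +15.183°, shortest Δλ = 40.342° (east) — does not cross 180°.
Total crossings: 0.

0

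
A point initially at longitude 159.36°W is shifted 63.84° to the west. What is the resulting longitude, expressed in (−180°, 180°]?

136.80°E

Start at -159.36°; shift −63.84° → -223.20°.
-223.20° lies outside (−180°, 180°]; add 360° → +136.80°.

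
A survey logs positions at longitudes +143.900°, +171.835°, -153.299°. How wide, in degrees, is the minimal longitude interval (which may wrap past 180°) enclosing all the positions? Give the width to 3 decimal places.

62.801°

Sort the longitudes: -153.299°, +143.900°, +171.835°.
Eastward gaps between consecutive values (wrapping around): 297.199°, 27.935°, 34.866°.
Largest gap = 297.199° ⇒ minimal covering band is its complement: 360° − 297.199° = 62.801°.
Band runs from +143.900° eastward to -153.299°, crossing the antimeridian.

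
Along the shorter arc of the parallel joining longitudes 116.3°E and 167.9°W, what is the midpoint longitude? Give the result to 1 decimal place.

Signed shortest Δλ from +116.3° to -167.9° is +75.8°.
Midpoint longitude = +116.3° + (+75.8°)/2 = +116.3° + 37.9° = +154.2°.
(The naïve average (+116.3 + -167.9)/2 = -25.8° is on the wrong side of the globe.)

154.2°E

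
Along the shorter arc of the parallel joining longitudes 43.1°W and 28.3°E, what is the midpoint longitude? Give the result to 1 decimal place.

Signed shortest Δλ from -43.1° to +28.3° is +71.4°.
Midpoint longitude = -43.1° + (+71.4°)/2 = -43.1° + 35.7° = -7.4°.

7.4°W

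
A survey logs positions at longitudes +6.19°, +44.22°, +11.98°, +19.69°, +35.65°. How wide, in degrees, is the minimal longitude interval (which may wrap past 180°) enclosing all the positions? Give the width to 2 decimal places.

38.03°

Sort the longitudes: +6.19°, +11.98°, +19.69°, +35.65°, +44.22°.
Eastward gaps between consecutive values (wrapping around): 5.79°, 7.71°, 15.96°, 8.57°, 321.97°.
Largest gap = 321.97° ⇒ minimal covering band is its complement: 360° − 321.97° = 38.03°.
Band runs from +6.19° eastward to +44.22°.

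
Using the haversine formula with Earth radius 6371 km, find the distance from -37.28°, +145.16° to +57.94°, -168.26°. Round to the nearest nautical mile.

6177 nmi

Δλ = -168.26 − 145.16 = -313.42°; wrapped into (−180°, 180°]: 46.58°.
Δφ = 57.94 − -37.28 = 95.22°.
a = sin²(Δφ/2) + cos φ₁ · cos φ₂ · sin²(Δλ/2) = 0.611517.
c = 2·atan2(√a, √(1−a)) = 1.79572 rad → d = 6371·c ≈ 11440.54 km ≈ 6177.40 nmi.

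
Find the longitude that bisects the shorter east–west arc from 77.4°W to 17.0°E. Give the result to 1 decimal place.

Signed shortest Δλ from -77.4° to +17.0° is +94.4°.
Midpoint longitude = -77.4° + (+94.4°)/2 = -77.4° + 47.2° = -30.2°.

30.2°W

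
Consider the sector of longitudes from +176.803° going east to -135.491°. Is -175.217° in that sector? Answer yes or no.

Yes

Band width going east from +176.803° to -135.491°: ((-135.491 − 176.803) mod 360) = 47.706°.
Offset of -175.217° east of the west edge: ((-175.217 − 176.803) mod 360) = 7.980°.
7.980° ≤ 47.706° ⇒ inside.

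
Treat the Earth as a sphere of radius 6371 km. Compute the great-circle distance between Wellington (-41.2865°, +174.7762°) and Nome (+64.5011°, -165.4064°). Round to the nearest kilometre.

Δλ = -165.4064 − 174.7762 = -340.1826°; wrapped into (−180°, 180°]: 19.8174°.
Δφ = 64.5011 − -41.2865 = 105.7876°.
a = sin²(Δφ/2) + cos φ₁ · cos φ₂ · sin²(Δλ/2) = 0.645615.
c = 2·atan2(√a, √(1−a)) = 1.86631 rad → d = 6371·c ≈ 11890.25 km.

11890 km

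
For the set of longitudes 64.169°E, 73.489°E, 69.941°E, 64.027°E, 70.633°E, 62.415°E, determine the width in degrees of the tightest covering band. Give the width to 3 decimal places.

11.074°

Sort the longitudes: +62.415°, +64.027°, +64.169°, +69.941°, +70.633°, +73.489°.
Eastward gaps between consecutive values (wrapping around): 1.612°, 0.142°, 5.772°, 0.692°, 2.856°, 348.926°.
Largest gap = 348.926° ⇒ minimal covering band is its complement: 360° − 348.926° = 11.074°.
Band runs from +62.415° eastward to +73.489°.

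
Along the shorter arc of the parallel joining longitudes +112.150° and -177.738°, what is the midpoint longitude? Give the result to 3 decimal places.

+147.206°

Signed shortest Δλ from +112.150° to -177.738° is +70.112°.
Midpoint longitude = +112.150° + (+70.112°)/2 = +112.150° + 35.056° = +147.206°.
(The naïve average (+112.150 + -177.738)/2 = -32.794° is on the wrong side of the globe.)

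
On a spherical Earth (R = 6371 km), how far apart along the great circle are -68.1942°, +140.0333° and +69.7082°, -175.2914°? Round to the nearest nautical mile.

8477 nmi

Δλ = -175.2914 − 140.0333 = -315.3247°; wrapped into (−180°, 180°]: 44.6753°.
Δφ = 69.7082 − -68.1942 = 137.9024°.
a = sin²(Δφ/2) + cos φ₁ · cos φ₂ · sin²(Δλ/2) = 0.889610.
c = 2·atan2(√a, √(1−a)) = 2.46422 rad → d = 6371·c ≈ 15699.53 km ≈ 8477.07 nmi.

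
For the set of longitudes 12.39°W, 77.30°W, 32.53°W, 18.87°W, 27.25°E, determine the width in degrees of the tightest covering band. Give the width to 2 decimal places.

Sort the longitudes: -77.30°, -32.53°, -18.87°, -12.39°, +27.25°.
Eastward gaps between consecutive values (wrapping around): 44.77°, 13.66°, 6.48°, 39.64°, 255.45°.
Largest gap = 255.45° ⇒ minimal covering band is its complement: 360° − 255.45° = 104.55°.
Band runs from -77.30° eastward to +27.25°.

104.55°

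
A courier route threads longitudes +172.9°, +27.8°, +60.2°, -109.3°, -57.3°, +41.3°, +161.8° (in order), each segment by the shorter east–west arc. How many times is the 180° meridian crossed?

0

Leg 1: +172.9° → +27.8°, shortest Δλ = -145.1° (west) — does not cross 180°.
Leg 2: +27.8° → +60.2°, shortest Δλ = 32.4° (east) — does not cross 180°.
Leg 3: +60.2° → -109.3°, shortest Δλ = -169.5° (west) — does not cross 180°.
Leg 4: -109.3° → -57.3°, shortest Δλ = 52.0° (east) — does not cross 180°.
Leg 5: -57.3° → +41.3°, shortest Δλ = 98.6° (east) — does not cross 180°.
Leg 6: +41.3° → +161.8°, shortest Δλ = 120.5° (east) — does not cross 180°.
Total crossings: 0.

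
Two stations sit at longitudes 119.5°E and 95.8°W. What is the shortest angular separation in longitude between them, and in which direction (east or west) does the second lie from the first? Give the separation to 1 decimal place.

144.7° east

Raw difference: -95.8 − 119.5 = -215.3°.
Normalise into (−180°, 180°]: -215.3° + 360° = 144.7°.
Positive ⇒ the second point lies to the east; separation 144.7°.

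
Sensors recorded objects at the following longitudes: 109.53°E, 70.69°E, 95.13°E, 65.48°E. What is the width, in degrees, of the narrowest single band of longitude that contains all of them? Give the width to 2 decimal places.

44.05°

Sort the longitudes: +65.48°, +70.69°, +95.13°, +109.53°.
Eastward gaps between consecutive values (wrapping around): 5.21°, 24.44°, 14.40°, 315.95°.
Largest gap = 315.95° ⇒ minimal covering band is its complement: 360° − 315.95° = 44.05°.
Band runs from +65.48° eastward to +109.53°.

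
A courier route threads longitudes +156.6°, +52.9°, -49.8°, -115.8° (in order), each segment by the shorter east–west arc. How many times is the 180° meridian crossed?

Leg 1: +156.6° → +52.9°, shortest Δλ = -103.7° (west) — does not cross 180°.
Leg 2: +52.9° → -49.8°, shortest Δλ = -102.7° (west) — does not cross 180°.
Leg 3: -49.8° → -115.8°, shortest Δλ = -66.0° (west) — does not cross 180°.
Total crossings: 0.

0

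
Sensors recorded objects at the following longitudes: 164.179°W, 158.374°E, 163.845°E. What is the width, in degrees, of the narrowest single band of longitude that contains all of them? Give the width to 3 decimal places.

37.447°

Sort the longitudes: -164.179°, +158.374°, +163.845°.
Eastward gaps between consecutive values (wrapping around): 322.553°, 5.471°, 31.976°.
Largest gap = 322.553° ⇒ minimal covering band is its complement: 360° − 322.553° = 37.447°.
Band runs from +158.374° eastward to -164.179°, crossing the antimeridian.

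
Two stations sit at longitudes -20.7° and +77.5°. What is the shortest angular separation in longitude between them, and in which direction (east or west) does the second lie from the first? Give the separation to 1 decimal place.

98.2° east

Raw difference: 77.5 − -20.7 = 98.2°.
Normalise into (−180°, 180°]: 98.2° stays 98.2°.
Positive ⇒ the second point lies to the east; separation 98.2°.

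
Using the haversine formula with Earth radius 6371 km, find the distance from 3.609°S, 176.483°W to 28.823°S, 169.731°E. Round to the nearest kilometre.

Δλ = 169.731 − -176.483 = 346.214°; wrapped into (−180°, 180°]: -13.786°.
Δφ = -28.823 − -3.609 = -25.214°.
a = sin²(Δφ/2) + cos φ₁ · cos φ₂ · sin²(Δλ/2) = 0.060233.
c = 2·atan2(√a, √(1−a)) = 0.49591 rad → d = 6371·c ≈ 3159.46 km.

3159 km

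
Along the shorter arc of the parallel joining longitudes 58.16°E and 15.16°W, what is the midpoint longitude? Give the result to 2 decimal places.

Signed shortest Δλ from +58.16° to -15.16° is -73.32°.
Midpoint longitude = +58.16° + (-73.32°)/2 = +58.16° − 36.66° = +21.50°.

21.50°E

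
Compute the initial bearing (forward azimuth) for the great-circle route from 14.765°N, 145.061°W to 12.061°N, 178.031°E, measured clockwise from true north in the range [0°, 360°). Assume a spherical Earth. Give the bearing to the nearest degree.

270°

Δλ = 178.031 − -145.061 = 323.092°; wrapped into (−180°, 180°]: -36.908°.
θ = atan2( sin Δλ · cos φ₂ , cos φ₁ · sin φ₂ − sin φ₁ · cos φ₂ · cos Δλ )
  = atan2(-0.58728, 0.00277) = -89.730° → normalised to [0°, 360°): 270.270°.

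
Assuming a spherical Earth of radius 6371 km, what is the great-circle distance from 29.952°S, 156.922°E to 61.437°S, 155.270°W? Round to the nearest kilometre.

4916 km

Δλ = -155.270 − 156.922 = -312.192°; wrapped into (−180°, 180°]: 47.808°.
Δφ = -61.437 − -29.952 = -31.485°.
a = sin²(Δφ/2) + cos φ₁ · cos φ₂ · sin²(Δλ/2) = 0.141631.
c = 2·atan2(√a, √(1−a)) = 0.77168 rad → d = 6371·c ≈ 4916.39 km.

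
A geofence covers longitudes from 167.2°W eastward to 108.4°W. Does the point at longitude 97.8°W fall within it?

No

Band width going east from -167.2° to -108.4°: ((-108.4 − -167.2) mod 360) = 58.8°.
Offset of -97.8° east of the west edge: ((-97.8 − -167.2) mod 360) = 69.4°.
69.4° > 58.8° ⇒ outside.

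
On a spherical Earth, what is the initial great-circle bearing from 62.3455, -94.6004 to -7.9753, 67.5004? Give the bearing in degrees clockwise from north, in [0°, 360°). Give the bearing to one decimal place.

Δλ = 67.5004 − -94.6004 = 162.1008°.
θ = atan2( sin Δλ · cos φ₂ , cos φ₁ · sin φ₂ − sin φ₁ · cos φ₂ · cos Δλ )
  = atan2(0.30437, 0.77034) = 21.560° → normalised to [0°, 360°): 21.560°.

21.6°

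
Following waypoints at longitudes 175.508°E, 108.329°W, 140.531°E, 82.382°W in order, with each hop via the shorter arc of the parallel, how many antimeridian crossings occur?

Leg 1: +175.508° → -108.329°, shortest Δλ = 76.163° (east) — crosses 180°.
Leg 2: -108.329° → +140.531°, shortest Δλ = -111.14° (west) — crosses 180°.
Leg 3: +140.531° → -82.382°, shortest Δλ = 137.087° (east) — crosses 180°.
Total crossings: 3.

3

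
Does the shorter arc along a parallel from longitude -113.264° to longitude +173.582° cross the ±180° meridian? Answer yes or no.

Naïve |173.582 − -113.264| = 286.846° > 180°, so the shorter arc goes the other way round — across 180°.
Signed shortest Δλ = ((173.582 − -113.264 + 180) mod 360) − 180 = -73.154°.
Going west by 73.154° from -113.264° passes through 180° before reaching +173.582°.

Yes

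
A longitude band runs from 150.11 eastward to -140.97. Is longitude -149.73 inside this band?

Yes

Band width going east from +150.11° to -140.97°: ((-140.97 − 150.11) mod 360) = 68.92°.
Offset of -149.73° east of the west edge: ((-149.73 − 150.11) mod 360) = 60.16°.
60.16° ≤ 68.92° ⇒ inside.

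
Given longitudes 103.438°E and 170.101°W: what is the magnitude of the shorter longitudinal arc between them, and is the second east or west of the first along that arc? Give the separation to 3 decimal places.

86.461° east

Raw difference: -170.101 − 103.438 = -273.539°.
Normalise into (−180°, 180°]: -273.539° + 360° = 86.461°.
Positive ⇒ the second point lies to the east; separation 86.461°.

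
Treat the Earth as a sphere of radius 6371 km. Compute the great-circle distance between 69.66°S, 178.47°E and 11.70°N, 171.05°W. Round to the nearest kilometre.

Δλ = -171.05 − 178.47 = -349.52°; wrapped into (−180°, 180°]: 10.48°.
Δφ = 11.70 − -69.66 = 81.36°.
a = sin²(Δφ/2) + cos φ₁ · cos φ₂ · sin²(Δλ/2) = 0.427726.
c = 2·atan2(√a, √(1−a)) = 1.42574 rad → d = 6371·c ≈ 9083.39 km.

9083 km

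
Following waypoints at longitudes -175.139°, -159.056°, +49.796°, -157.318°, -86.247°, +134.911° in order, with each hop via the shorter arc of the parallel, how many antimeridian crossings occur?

Leg 1: -175.139° → -159.056°, shortest Δλ = 16.083° (east) — does not cross 180°.
Leg 2: -159.056° → +49.796°, shortest Δλ = -151.148° (west) — crosses 180°.
Leg 3: +49.796° → -157.318°, shortest Δλ = 152.886° (east) — crosses 180°.
Leg 4: -157.318° → -86.247°, shortest Δλ = 71.071° (east) — does not cross 180°.
Leg 5: -86.247° → +134.911°, shortest Δλ = -138.842° (west) — crosses 180°.
Total crossings: 3.

3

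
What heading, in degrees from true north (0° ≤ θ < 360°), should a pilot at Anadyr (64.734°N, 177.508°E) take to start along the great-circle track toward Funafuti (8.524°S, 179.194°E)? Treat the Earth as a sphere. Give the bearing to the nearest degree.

178°

Δλ = 179.194 − 177.508 = 1.686°.
θ = atan2( sin Δλ · cos φ₂ , cos φ₁ · sin φ₂ − sin φ₁ · cos φ₂ · cos Δλ )
  = atan2(0.02910, -0.95722) = 178.259° → normalised to [0°, 360°): 178.259°.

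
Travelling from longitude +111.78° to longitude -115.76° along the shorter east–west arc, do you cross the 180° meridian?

Yes

Naïve |-115.76 − 111.78| = 227.54° > 180°, so the shorter arc goes the other way round — across 180°.
Signed shortest Δλ = ((-115.76 − 111.78 + 180) mod 360) − 180 = 132.46°.
Going east by 132.46° from +111.78° passes through 180° before reaching -115.76°.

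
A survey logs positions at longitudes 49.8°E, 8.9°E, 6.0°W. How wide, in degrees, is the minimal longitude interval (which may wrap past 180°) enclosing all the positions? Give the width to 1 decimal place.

Sort the longitudes: -6.0°, +8.9°, +49.8°.
Eastward gaps between consecutive values (wrapping around): 14.9°, 40.9°, 304.2°.
Largest gap = 304.2° ⇒ minimal covering band is its complement: 360° − 304.2° = 55.8°.
Band runs from -6.0° eastward to +49.8°.

55.8°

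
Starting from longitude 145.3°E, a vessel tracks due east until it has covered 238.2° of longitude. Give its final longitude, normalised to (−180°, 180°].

23.5°E

Start at +145.3°; shift +238.2° → +383.5°.
+383.5° lies outside (−180°, 180°]; subtract 360° → +23.5°.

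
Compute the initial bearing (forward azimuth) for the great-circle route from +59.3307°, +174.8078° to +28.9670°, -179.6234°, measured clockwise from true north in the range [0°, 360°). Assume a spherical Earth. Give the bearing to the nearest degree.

170°

Δλ = -179.6234 − 174.8078 = -354.4312°; wrapped into (−180°, 180°]: 5.5688°.
θ = atan2( sin Δλ · cos φ₂ , cos φ₁ · sin φ₂ − sin φ₁ · cos φ₂ · cos Δλ )
  = atan2(0.08490, -0.50194) = 170.399° → normalised to [0°, 360°): 170.399°.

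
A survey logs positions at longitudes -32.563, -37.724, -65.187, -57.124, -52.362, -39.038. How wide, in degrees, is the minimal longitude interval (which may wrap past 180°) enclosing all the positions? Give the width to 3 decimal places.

32.624°

Sort the longitudes: -65.187°, -57.124°, -52.362°, -39.038°, -37.724°, -32.563°.
Eastward gaps between consecutive values (wrapping around): 8.063°, 4.762°, 13.324°, 1.314°, 5.161°, 327.376°.
Largest gap = 327.376° ⇒ minimal covering band is its complement: 360° − 327.376° = 32.624°.
Band runs from -65.187° eastward to -32.563°.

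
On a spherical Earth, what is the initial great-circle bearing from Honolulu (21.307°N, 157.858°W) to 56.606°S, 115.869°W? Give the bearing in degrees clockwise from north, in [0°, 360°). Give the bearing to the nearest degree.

158°

Δλ = -115.869 − -157.858 = 41.989°.
θ = atan2( sin Δλ · cos φ₂ , cos φ₁ · sin φ₂ − sin φ₁ · cos φ₂ · cos Δλ )
  = atan2(0.36821, -0.92649) = 158.326° → normalised to [0°, 360°): 158.326°.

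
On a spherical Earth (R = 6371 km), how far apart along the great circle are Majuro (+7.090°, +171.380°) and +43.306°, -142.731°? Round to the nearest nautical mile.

Δλ = -142.731 − 171.380 = -314.111°; wrapped into (−180°, 180°]: 45.889°.
Δφ = 43.306 − 7.090 = 36.216°.
a = sin²(Δφ/2) + cos φ₁ · cos φ₂ · sin²(Δλ/2) = 0.206349.
c = 2·atan2(√a, √(1−a)) = 0.94307 rad → d = 6371·c ≈ 6008.33 km ≈ 3244.24 nmi.

3244 nmi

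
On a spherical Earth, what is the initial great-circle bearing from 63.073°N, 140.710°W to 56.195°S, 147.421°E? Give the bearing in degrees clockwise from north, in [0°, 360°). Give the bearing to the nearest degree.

225°

Δλ = 147.421 − -140.710 = 288.131°; wrapped into (−180°, 180°]: -71.869°.
θ = atan2( sin Δλ · cos φ₂ , cos φ₁ · sin φ₂ − sin φ₁ · cos φ₂ · cos Δλ )
  = atan2(-0.52874, -0.53066) = -135.104° → normalised to [0°, 360°): 224.896°.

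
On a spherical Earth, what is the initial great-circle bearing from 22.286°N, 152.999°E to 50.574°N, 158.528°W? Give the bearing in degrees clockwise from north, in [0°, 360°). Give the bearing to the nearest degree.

41°

Δλ = -158.528 − 152.999 = -311.527°; wrapped into (−180°, 180°]: 48.473°.
θ = atan2( sin Δλ · cos φ₂ , cos φ₁ · sin φ₂ − sin φ₁ · cos φ₂ · cos Δλ )
  = atan2(0.47545, 0.55507) = 40.582° → normalised to [0°, 360°): 40.582°.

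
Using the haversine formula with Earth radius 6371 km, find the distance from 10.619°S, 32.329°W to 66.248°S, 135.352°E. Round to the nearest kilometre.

Δλ = 135.352 − -32.329 = 167.681°.
Δφ = -66.248 − -10.619 = -55.629°.
a = sin²(Δφ/2) + cos φ₁ · cos φ₂ · sin²(Δλ/2) = 0.609049.
c = 2·atan2(√a, √(1−a)) = 1.79066 rad → d = 6371·c ≈ 11408.30 km.

11408 km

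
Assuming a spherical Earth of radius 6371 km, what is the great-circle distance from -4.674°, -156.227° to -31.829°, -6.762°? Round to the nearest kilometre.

Δλ = -6.762 − -156.227 = 149.465°.
Δφ = -31.829 − -4.674 = -27.155°.
a = sin²(Δφ/2) + cos φ₁ · cos φ₂ · sin²(Δλ/2) = 0.843195.
c = 2·atan2(√a, √(1−a)) = 2.32731 rad → d = 6371·c ≈ 14827.29 km.

14827 km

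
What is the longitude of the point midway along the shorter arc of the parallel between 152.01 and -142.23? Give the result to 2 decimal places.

Signed shortest Δλ from +152.01° to -142.23° is +65.76°.
Midpoint longitude = +152.01° + (+65.76°)/2 = +152.01° + 32.88° = +184.89°.
Normalise into (−180°, 180°]: -175.11°.
(The naïve average (+152.01 + -142.23)/2 = 4.89° is on the wrong side of the globe.)

-175.11°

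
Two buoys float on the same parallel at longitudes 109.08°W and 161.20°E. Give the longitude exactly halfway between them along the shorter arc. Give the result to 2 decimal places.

153.94°W

Signed shortest Δλ from -109.08° to +161.20° is -89.72°.
Midpoint longitude = -109.08° + (-89.72°)/2 = -109.08° − 44.86° = -153.94°.
(The naïve average (-109.08 + +161.20)/2 = 26.06° is on the wrong side of the globe.)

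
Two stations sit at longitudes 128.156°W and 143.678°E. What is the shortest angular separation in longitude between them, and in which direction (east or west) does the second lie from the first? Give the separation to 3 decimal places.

88.166° west

Raw difference: 143.678 − -128.156 = 271.834°.
Normalise into (−180°, 180°]: 271.834° − 360° = -88.166°.
Negative ⇒ the second point lies to the west; separation 88.166°.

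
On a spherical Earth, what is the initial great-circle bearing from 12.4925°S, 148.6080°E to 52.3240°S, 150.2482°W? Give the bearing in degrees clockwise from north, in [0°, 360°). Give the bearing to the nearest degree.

143°

Δλ = -150.2482 − 148.6080 = -298.8562°; wrapped into (−180°, 180°]: 61.1438°.
θ = atan2( sin Δλ · cos φ₂ , cos φ₁ · sin φ₂ − sin φ₁ · cos φ₂ · cos Δλ )
  = atan2(0.53531, -0.70894) = 142.944° → normalised to [0°, 360°): 142.944°.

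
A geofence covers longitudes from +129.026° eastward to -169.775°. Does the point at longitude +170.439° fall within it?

Yes

Band width going east from +129.026° to -169.775°: ((-169.775 − 129.026) mod 360) = 61.199°.
Offset of +170.439° east of the west edge: ((170.439 − 129.026) mod 360) = 41.413°.
41.413° ≤ 61.199° ⇒ inside.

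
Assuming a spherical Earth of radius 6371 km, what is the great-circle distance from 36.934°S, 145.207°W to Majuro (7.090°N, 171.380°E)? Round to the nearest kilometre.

Δλ = 171.380 − -145.207 = 316.587°; wrapped into (−180°, 180°]: -43.413°.
Δφ = 7.090 − -36.934 = 44.024°.
a = sin²(Δφ/2) + cos φ₁ · cos φ₂ · sin²(Δλ/2) = 0.248980.
c = 2·atan2(√a, √(1−a)) = 1.04484 rad → d = 6371·c ≈ 6656.68 km.

6657 km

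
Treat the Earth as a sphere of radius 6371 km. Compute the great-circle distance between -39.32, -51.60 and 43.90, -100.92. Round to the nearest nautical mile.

Δλ = -100.92 − -51.60 = -49.32°.
Δφ = 43.90 − -39.32 = 83.22°.
a = sin²(Δφ/2) + cos φ₁ · cos φ₂ · sin²(Δλ/2) = 0.538011.
c = 2·atan2(√a, √(1−a)) = 1.64689 rad → d = 6371·c ≈ 10492.35 km ≈ 5665.41 nmi.

5665 nmi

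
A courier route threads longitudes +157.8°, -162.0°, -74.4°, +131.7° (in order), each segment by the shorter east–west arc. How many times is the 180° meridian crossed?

Leg 1: +157.8° → -162.0°, shortest Δλ = 40.2° (east) — crosses 180°.
Leg 2: -162.0° → -74.4°, shortest Δλ = 87.6° (east) — does not cross 180°.
Leg 3: -74.4° → +131.7°, shortest Δλ = -153.9° (west) — crosses 180°.
Total crossings: 2.

2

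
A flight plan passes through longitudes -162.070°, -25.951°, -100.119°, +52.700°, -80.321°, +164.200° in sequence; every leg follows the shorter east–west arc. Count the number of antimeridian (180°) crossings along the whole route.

1

Leg 1: -162.070° → -25.951°, shortest Δλ = 136.119° (east) — does not cross 180°.
Leg 2: -25.951° → -100.119°, shortest Δλ = -74.168° (west) — does not cross 180°.
Leg 3: -100.119° → +52.700°, shortest Δλ = 152.819° (east) — does not cross 180°.
Leg 4: +52.700° → -80.321°, shortest Δλ = -133.021° (west) — does not cross 180°.
Leg 5: -80.321° → +164.200°, shortest Δλ = -115.479° (west) — crosses 180°.
Total crossings: 1.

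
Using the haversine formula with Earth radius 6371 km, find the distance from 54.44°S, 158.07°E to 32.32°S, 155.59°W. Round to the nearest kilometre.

4366 km

Δλ = -155.59 − 158.07 = -313.66°; wrapped into (−180°, 180°]: 46.34°.
Δφ = -32.32 − -54.44 = 22.12°.
a = sin²(Δφ/2) + cos φ₁ · cos φ₂ · sin²(Δλ/2) = 0.112885.
c = 2·atan2(√a, √(1−a)) = 0.68530 rad → d = 6371·c ≈ 4366.03 km.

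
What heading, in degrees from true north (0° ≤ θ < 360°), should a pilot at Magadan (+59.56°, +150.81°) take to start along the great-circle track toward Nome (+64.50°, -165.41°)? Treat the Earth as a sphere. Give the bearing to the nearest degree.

58°

Δλ = -165.41 − 150.81 = -316.22°; wrapped into (−180°, 180°]: 43.78°.
θ = atan2( sin Δλ · cos φ₂ , cos φ₁ · sin φ₂ − sin φ₁ · cos φ₂ · cos Δλ )
  = atan2(0.29787, 0.18930) = 57.564° → normalised to [0°, 360°): 57.564°.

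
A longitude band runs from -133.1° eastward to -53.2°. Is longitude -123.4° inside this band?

Yes

Band width going east from -133.1° to -53.2°: ((-53.2 − -133.1) mod 360) = 79.9°.
Offset of -123.4° east of the west edge: ((-123.4 − -133.1) mod 360) = 9.7°.
9.7° ≤ 79.9° ⇒ inside.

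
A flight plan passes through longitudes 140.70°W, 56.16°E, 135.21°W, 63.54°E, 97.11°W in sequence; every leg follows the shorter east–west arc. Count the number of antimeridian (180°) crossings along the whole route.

Leg 1: -140.70° → +56.16°, shortest Δλ = -163.14° (west) — crosses 180°.
Leg 2: +56.16° → -135.21°, shortest Δλ = 168.63° (east) — crosses 180°.
Leg 3: -135.21° → +63.54°, shortest Δλ = -161.25° (west) — crosses 180°.
Leg 4: +63.54° → -97.11°, shortest Δλ = -160.65° (west) — does not cross 180°.
Total crossings: 3.

3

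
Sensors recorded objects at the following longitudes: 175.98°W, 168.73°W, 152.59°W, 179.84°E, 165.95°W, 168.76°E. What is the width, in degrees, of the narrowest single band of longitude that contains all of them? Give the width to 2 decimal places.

38.65°

Sort the longitudes: -175.98°, -168.73°, -165.95°, -152.59°, +168.76°, +179.84°.
Eastward gaps between consecutive values (wrapping around): 7.25°, 2.78°, 13.36°, 321.35°, 11.08°, 4.18°.
Largest gap = 321.35° ⇒ minimal covering band is its complement: 360° − 321.35° = 38.65°.
Band runs from +168.76° eastward to -152.59°, crossing the antimeridian.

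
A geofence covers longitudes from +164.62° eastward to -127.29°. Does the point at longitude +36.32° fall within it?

No

Band width going east from +164.62° to -127.29°: ((-127.29 − 164.62) mod 360) = 68.09°.
Offset of +36.32° east of the west edge: ((36.32 − 164.62) mod 360) = 231.70°.
231.70° > 68.09° ⇒ outside.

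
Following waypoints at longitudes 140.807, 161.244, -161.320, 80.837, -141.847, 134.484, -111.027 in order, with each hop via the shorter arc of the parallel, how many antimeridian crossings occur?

5

Leg 1: +140.807° → +161.244°, shortest Δλ = 20.437° (east) — does not cross 180°.
Leg 2: +161.244° → -161.320°, shortest Δλ = 37.436° (east) — crosses 180°.
Leg 3: -161.320° → +80.837°, shortest Δλ = -117.843° (west) — crosses 180°.
Leg 4: +80.837° → -141.847°, shortest Δλ = 137.316° (east) — crosses 180°.
Leg 5: -141.847° → +134.484°, shortest Δλ = -83.669° (west) — crosses 180°.
Leg 6: +134.484° → -111.027°, shortest Δλ = 114.489° (east) — crosses 180°.
Total crossings: 5.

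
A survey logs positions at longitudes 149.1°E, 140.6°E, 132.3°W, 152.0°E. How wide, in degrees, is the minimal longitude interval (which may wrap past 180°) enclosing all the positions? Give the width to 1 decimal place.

Sort the longitudes: -132.3°, +140.6°, +149.1°, +152.0°.
Eastward gaps between consecutive values (wrapping around): 272.9°, 8.5°, 2.9°, 75.7°.
Largest gap = 272.9° ⇒ minimal covering band is its complement: 360° − 272.9° = 87.1°.
Band runs from +140.6° eastward to -132.3°, crossing the antimeridian.

87.1°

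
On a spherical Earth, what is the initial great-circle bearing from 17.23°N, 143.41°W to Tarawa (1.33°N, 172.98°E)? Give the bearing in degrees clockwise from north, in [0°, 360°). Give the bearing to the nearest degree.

254°

Δλ = 172.98 − -143.41 = 316.39°; wrapped into (−180°, 180°]: -43.61°.
θ = atan2( sin Δλ · cos φ₂ , cos φ₁ · sin φ₂ − sin φ₁ · cos φ₂ · cos Δλ )
  = atan2(-0.68956, -0.19224) = -105.578° → normalised to [0°, 360°): 254.422°.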